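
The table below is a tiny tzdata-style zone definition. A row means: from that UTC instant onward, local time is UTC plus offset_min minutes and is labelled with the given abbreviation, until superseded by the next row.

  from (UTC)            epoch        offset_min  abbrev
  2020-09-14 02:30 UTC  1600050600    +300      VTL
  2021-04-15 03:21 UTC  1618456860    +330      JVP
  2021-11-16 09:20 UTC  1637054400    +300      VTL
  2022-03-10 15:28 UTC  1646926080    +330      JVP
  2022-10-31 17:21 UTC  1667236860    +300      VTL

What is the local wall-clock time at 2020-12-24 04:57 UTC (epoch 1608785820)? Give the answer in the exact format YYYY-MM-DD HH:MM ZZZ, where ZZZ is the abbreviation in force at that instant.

2020-12-24 09:57 VTL

Query: 2020-12-24 04:57 UTC
Rule 1/5 (VTL, +05:00): 2020-09-14 02:30 UTC ≤ query < 2021-04-15 03:21 UTC
4·60 + 57 + 300 = 597 min
597 = 0·1440 + 597; 597 = 9·60 + 57 → 09:57, same day
→ 2020-12-24 09:57 VTL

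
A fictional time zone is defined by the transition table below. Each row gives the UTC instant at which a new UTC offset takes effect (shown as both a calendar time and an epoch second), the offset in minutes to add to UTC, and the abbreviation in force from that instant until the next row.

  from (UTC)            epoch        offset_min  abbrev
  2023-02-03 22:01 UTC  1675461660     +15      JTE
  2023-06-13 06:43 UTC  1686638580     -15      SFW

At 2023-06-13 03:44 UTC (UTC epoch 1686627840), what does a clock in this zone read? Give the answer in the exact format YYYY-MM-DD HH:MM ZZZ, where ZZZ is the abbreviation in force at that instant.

2023-06-13 03:59 JTE

Query: 2023-06-13 03:44 UTC
Rule 1/2 (JTE, +00:15): 2023-02-03 22:01 UTC ≤ query < 2023-06-13 06:43 UTC
3·60 + 44 + 15 = 239 min
239 = 0·1440 + 239; 239 = 3·60 + 59 → 03:59, same day
→ 2023-06-13 03:59 JTE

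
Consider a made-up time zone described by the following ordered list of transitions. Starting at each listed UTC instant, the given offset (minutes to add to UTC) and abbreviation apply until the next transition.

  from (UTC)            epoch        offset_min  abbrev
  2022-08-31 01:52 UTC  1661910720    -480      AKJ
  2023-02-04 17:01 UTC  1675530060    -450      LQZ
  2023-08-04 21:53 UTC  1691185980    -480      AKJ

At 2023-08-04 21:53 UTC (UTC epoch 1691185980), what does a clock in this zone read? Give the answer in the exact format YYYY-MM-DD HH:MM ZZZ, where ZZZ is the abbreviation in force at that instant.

Query: 2023-08-04 21:53 UTC
Rule 3/3 (AKJ, -08:00): 2023-08-04 21:53 UTC ≤ query < +∞
21·60 + 53 - 480 = 833 min
833 = 0·1440 + 833; 833 = 13·60 + 53 → 13:53, same day
→ 2023-08-04 13:53 AKJ

2023-08-04 13:53 AKJ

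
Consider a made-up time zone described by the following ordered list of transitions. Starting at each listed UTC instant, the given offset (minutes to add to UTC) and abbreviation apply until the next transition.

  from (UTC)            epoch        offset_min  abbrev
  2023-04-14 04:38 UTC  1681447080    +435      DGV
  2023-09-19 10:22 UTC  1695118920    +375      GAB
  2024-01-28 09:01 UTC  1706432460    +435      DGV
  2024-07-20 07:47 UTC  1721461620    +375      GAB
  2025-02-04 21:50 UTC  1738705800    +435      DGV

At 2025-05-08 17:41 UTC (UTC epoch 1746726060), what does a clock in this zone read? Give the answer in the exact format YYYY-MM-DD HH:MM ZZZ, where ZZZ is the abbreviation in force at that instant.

2025-05-09 00:56 DGV

Query: 2025-05-08 17:41 UTC
Rule 5/5 (DGV, +07:15): 2025-02-04 21:50 UTC ≤ query < +∞
17·60 + 41 + 435 = 1496 min
1496 = 1·1440 + 56; 56 = 0·60 + 56 → 00:56, 2025-05-08 + 1 day = 2025-05-09
→ 2025-05-09 00:56 DGV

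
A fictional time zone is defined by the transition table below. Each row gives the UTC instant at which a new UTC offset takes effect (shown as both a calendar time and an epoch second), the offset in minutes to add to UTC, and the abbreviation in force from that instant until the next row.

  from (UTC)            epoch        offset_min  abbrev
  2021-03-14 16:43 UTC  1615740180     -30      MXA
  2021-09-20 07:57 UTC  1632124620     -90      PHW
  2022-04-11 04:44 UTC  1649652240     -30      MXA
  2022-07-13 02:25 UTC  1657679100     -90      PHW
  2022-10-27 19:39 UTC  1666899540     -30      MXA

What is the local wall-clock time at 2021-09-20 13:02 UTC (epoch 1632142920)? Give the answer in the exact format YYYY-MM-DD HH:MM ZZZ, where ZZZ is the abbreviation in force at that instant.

Query: 2021-09-20 13:02 UTC
Rule 2/5 (PHW, -01:30): 2021-09-20 07:57 UTC ≤ query < 2022-04-11 04:44 UTC
13·60 + 2 - 90 = 692 min
692 = 0·1440 + 692; 692 = 11·60 + 32 → 11:32, same day
→ 2021-09-20 11:32 PHW

2021-09-20 11:32 PHW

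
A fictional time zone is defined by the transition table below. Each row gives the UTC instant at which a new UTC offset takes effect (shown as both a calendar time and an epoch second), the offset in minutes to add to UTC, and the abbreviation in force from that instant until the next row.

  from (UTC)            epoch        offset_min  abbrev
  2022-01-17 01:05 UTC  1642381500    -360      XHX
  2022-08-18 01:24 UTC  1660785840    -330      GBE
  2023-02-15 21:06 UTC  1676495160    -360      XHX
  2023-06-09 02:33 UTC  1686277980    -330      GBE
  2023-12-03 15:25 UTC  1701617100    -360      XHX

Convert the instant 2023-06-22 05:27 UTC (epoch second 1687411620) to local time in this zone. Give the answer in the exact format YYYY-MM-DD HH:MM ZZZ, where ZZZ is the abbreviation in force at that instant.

2023-06-21 23:57 GBE

Query: 2023-06-22 05:27 UTC
Rule 4/5 (GBE, -05:30): 2023-06-09 02:33 UTC ≤ query < 2023-12-03 15:25 UTC
5·60 + 27 - 330 = -3 min
-3 = -1·1440 + 1437; 1437 = 23·60 + 57 → 23:57, 2023-06-22 - 1 day = 2023-06-21
→ 2023-06-21 23:57 GBE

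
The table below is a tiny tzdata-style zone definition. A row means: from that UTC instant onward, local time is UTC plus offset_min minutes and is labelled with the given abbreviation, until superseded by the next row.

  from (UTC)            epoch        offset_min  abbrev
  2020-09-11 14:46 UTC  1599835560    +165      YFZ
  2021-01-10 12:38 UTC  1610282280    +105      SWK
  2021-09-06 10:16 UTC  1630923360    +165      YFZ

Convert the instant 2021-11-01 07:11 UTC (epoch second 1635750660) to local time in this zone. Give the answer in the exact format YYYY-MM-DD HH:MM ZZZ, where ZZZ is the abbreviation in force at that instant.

2021-11-01 09:56 YFZ

Query: 2021-11-01 07:11 UTC
Rule 3/3 (YFZ, +02:45): 2021-09-06 10:16 UTC ≤ query < +∞
7·60 + 11 + 165 = 596 min
596 = 0·1440 + 596; 596 = 9·60 + 56 → 09:56, same day
→ 2021-11-01 09:56 YFZ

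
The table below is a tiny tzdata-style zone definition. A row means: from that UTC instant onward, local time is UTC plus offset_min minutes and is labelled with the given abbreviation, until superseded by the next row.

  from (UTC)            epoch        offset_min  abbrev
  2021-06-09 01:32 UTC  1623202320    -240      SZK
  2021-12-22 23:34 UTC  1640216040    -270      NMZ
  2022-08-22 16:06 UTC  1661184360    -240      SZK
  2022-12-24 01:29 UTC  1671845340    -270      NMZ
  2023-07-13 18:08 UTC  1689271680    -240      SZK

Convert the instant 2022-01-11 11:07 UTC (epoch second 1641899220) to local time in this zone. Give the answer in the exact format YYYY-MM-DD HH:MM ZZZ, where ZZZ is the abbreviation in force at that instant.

Query: 2022-01-11 11:07 UTC
Rule 2/5 (NMZ, -04:30): 2021-12-22 23:34 UTC ≤ query < 2022-08-22 16:06 UTC
11·60 + 7 - 270 = 397 min
397 = 0·1440 + 397; 397 = 6·60 + 37 → 06:37, same day
→ 2022-01-11 06:37 NMZ

2022-01-11 06:37 NMZ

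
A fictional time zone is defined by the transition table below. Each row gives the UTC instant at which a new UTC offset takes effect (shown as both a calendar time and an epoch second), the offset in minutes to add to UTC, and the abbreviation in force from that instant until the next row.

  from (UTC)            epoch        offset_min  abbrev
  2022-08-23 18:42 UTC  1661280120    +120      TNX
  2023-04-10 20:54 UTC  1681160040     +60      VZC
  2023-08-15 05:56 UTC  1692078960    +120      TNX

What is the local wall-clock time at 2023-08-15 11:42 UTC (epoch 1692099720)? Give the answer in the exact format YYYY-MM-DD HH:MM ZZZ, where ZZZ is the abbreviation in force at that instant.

2023-08-15 13:42 TNX

Query: 2023-08-15 11:42 UTC
Rule 3/3 (TNX, +02:00): 2023-08-15 05:56 UTC ≤ query < +∞
11·60 + 42 + 120 = 822 min
822 = 0·1440 + 822; 822 = 13·60 + 42 → 13:42, same day
→ 2023-08-15 13:42 TNX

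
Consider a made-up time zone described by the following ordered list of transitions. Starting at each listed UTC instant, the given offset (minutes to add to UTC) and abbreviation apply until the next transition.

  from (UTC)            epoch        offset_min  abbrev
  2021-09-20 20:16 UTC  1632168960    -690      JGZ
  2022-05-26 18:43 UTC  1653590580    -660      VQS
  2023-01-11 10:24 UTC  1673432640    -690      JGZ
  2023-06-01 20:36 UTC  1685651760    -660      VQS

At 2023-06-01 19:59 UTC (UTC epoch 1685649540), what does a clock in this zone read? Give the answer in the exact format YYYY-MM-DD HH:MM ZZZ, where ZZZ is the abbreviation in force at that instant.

2023-06-01 08:29 JGZ

Query: 2023-06-01 19:59 UTC
Rule 3/4 (JGZ, -11:30): 2023-01-11 10:24 UTC ≤ query < 2023-06-01 20:36 UTC
19·60 + 59 - 690 = 509 min
509 = 0·1440 + 509; 509 = 8·60 + 29 → 08:29, same day
→ 2023-06-01 08:29 JGZ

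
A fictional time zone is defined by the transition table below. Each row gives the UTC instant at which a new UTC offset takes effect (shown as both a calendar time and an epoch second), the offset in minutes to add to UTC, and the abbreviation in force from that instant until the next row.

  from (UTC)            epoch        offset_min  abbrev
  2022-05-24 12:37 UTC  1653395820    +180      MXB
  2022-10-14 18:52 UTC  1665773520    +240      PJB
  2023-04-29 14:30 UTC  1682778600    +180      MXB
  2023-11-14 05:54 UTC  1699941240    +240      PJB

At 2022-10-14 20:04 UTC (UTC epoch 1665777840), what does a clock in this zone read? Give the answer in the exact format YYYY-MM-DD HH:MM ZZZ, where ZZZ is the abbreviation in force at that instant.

Query: 2022-10-14 20:04 UTC
Rule 2/4 (PJB, +04:00): 2022-10-14 18:52 UTC ≤ query < 2023-04-29 14:30 UTC
20·60 + 4 + 240 = 1444 min
1444 = 1·1440 + 4; 4 = 0·60 + 4 → 00:04, 2022-10-14 + 1 day = 2022-10-15
→ 2022-10-15 00:04 PJB

2022-10-15 00:04 PJB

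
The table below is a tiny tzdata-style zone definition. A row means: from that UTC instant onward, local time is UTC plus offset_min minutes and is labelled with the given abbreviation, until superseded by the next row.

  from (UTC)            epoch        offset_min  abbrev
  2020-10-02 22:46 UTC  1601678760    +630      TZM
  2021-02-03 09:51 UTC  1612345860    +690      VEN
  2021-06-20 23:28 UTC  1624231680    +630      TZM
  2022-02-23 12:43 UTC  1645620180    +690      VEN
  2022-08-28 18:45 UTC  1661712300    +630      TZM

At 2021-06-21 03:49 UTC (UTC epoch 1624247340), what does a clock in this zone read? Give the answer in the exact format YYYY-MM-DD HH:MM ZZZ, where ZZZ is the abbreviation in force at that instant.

Query: 2021-06-21 03:49 UTC
Rule 3/5 (TZM, +10:30): 2021-06-20 23:28 UTC ≤ query < 2022-02-23 12:43 UTC
3·60 + 49 + 630 = 859 min
859 = 0·1440 + 859; 859 = 14·60 + 19 → 14:19, same day
→ 2021-06-21 14:19 TZM

2021-06-21 14:19 TZM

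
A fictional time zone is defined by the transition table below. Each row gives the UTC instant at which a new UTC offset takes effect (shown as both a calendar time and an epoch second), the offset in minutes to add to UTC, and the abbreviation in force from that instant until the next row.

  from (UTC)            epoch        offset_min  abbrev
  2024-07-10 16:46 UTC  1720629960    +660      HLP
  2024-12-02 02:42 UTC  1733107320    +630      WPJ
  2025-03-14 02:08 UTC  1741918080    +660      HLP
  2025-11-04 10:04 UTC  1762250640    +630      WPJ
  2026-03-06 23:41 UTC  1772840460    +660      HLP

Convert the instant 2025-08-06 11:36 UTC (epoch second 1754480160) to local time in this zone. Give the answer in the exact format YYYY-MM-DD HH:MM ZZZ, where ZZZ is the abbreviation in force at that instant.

Query: 2025-08-06 11:36 UTC
Rule 3/5 (HLP, +11:00): 2025-03-14 02:08 UTC ≤ query < 2025-11-04 10:04 UTC
11·60 + 36 + 660 = 1356 min
1356 = 0·1440 + 1356; 1356 = 22·60 + 36 → 22:36, same day
→ 2025-08-06 22:36 HLP

2025-08-06 22:36 HLP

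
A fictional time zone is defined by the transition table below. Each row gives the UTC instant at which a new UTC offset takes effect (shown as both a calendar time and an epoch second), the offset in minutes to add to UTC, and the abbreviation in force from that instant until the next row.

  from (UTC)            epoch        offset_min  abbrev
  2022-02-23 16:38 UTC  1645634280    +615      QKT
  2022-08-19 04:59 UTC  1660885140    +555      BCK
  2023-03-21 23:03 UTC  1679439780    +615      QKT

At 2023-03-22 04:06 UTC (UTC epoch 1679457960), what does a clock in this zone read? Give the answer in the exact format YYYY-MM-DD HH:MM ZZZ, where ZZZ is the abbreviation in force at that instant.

Query: 2023-03-22 04:06 UTC
Rule 3/3 (QKT, +10:15): 2023-03-21 23:03 UTC ≤ query < +∞
4·60 + 6 + 615 = 861 min
861 = 0·1440 + 861; 861 = 14·60 + 21 → 14:21, same day
→ 2023-03-22 14:21 QKT

2023-03-22 14:21 QKT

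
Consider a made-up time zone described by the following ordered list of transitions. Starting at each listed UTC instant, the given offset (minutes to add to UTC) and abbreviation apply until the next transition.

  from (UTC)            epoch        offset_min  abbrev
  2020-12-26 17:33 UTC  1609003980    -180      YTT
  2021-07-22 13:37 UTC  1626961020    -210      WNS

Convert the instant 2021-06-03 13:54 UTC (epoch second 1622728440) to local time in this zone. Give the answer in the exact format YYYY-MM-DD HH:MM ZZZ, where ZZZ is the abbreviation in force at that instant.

2021-06-03 10:54 YTT

Query: 2021-06-03 13:54 UTC
Rule 1/2 (YTT, -03:00): 2020-12-26 17:33 UTC ≤ query < 2021-07-22 13:37 UTC
13·60 + 54 - 180 = 654 min
654 = 0·1440 + 654; 654 = 10·60 + 54 → 10:54, same day
→ 2021-06-03 10:54 YTT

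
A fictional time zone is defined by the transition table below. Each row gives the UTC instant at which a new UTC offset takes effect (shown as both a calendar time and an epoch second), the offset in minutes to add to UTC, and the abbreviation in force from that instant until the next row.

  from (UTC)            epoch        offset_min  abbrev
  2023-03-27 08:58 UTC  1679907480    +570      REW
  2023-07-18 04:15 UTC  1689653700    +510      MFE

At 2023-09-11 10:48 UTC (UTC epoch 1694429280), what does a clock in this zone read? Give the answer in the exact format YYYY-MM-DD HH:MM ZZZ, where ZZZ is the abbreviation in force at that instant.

2023-09-11 19:18 MFE

Query: 2023-09-11 10:48 UTC
Rule 2/2 (MFE, +08:30): 2023-07-18 04:15 UTC ≤ query < +∞
10·60 + 48 + 510 = 1158 min
1158 = 0·1440 + 1158; 1158 = 19·60 + 18 → 19:18, same day
→ 2023-09-11 19:18 MFE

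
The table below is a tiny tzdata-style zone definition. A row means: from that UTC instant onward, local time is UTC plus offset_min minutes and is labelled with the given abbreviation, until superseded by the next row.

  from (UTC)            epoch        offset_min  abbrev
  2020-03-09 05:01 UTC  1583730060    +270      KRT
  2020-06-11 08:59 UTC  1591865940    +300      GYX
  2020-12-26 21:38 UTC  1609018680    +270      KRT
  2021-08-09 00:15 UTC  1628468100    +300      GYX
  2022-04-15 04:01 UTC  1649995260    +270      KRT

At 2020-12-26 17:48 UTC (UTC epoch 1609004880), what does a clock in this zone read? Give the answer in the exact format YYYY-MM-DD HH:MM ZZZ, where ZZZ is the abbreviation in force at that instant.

Query: 2020-12-26 17:48 UTC
Rule 2/5 (GYX, +05:00): 2020-06-11 08:59 UTC ≤ query < 2020-12-26 21:38 UTC
17·60 + 48 + 300 = 1368 min
1368 = 0·1440 + 1368; 1368 = 22·60 + 48 → 22:48, same day
→ 2020-12-26 22:48 GYX

2020-12-26 22:48 GYX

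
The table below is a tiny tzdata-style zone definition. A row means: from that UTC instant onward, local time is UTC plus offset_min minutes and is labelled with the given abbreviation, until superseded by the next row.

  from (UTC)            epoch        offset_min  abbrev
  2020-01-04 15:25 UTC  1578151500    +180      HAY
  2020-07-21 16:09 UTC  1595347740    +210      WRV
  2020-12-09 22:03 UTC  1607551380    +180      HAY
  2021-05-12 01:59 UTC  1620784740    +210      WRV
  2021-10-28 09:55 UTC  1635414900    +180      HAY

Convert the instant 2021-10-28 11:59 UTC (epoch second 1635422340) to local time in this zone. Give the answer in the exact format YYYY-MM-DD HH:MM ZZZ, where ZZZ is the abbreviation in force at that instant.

2021-10-28 14:59 HAY

Query: 2021-10-28 11:59 UTC
Rule 5/5 (HAY, +03:00): 2021-10-28 09:55 UTC ≤ query < +∞
11·60 + 59 + 180 = 899 min
899 = 0·1440 + 899; 899 = 14·60 + 59 → 14:59, same day
→ 2021-10-28 14:59 HAY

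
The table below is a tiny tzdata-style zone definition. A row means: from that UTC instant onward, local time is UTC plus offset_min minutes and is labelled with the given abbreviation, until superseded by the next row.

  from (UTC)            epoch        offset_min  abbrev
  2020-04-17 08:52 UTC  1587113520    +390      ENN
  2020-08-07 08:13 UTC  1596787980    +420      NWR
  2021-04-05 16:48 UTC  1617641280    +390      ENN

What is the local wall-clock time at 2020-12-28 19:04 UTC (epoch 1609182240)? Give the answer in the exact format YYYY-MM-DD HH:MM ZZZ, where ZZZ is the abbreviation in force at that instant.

Query: 2020-12-28 19:04 UTC
Rule 2/3 (NWR, +07:00): 2020-08-07 08:13 UTC ≤ query < 2021-04-05 16:48 UTC
19·60 + 4 + 420 = 1564 min
1564 = 1·1440 + 124; 124 = 2·60 + 4 → 02:04, 2020-12-28 + 1 day = 2020-12-29
→ 2020-12-29 02:04 NWR

2020-12-29 02:04 NWR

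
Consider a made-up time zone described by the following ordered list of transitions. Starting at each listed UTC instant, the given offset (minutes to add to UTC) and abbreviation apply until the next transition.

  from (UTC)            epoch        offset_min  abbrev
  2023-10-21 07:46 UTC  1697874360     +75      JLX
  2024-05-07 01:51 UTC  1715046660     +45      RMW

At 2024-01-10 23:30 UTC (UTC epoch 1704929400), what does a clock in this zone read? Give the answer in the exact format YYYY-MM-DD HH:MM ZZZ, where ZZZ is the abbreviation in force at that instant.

2024-01-11 00:45 JLX

Query: 2024-01-10 23:30 UTC
Rule 1/2 (JLX, +01:15): 2023-10-21 07:46 UTC ≤ query < 2024-05-07 01:51 UTC
23·60 + 30 + 75 = 1485 min
1485 = 1·1440 + 45; 45 = 0·60 + 45 → 00:45, 2024-01-10 + 1 day = 2024-01-11
→ 2024-01-11 00:45 JLX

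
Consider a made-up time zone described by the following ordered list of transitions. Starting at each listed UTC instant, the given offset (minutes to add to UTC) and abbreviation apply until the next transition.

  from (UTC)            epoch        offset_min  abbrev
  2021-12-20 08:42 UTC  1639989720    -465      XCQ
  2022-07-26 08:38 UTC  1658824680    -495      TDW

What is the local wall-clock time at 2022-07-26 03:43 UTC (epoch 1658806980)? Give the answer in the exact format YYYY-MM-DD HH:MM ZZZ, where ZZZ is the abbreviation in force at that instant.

2022-07-25 19:58 XCQ

Query: 2022-07-26 03:43 UTC
Rule 1/2 (XCQ, -07:45): 2021-12-20 08:42 UTC ≤ query < 2022-07-26 08:38 UTC
3·60 + 43 - 465 = -242 min
-242 = -1·1440 + 1198; 1198 = 19·60 + 58 → 19:58, 2022-07-26 - 1 day = 2022-07-25
→ 2022-07-25 19:58 XCQ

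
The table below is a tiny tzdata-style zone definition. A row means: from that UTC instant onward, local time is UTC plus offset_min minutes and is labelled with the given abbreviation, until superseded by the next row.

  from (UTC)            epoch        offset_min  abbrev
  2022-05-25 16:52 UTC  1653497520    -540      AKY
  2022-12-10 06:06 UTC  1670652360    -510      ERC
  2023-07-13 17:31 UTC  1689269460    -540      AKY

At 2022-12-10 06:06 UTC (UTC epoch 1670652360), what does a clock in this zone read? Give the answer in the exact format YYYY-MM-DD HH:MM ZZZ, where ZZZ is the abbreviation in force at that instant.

Query: 2022-12-10 06:06 UTC
Rule 2/3 (ERC, -08:30): 2022-12-10 06:06 UTC ≤ query < 2023-07-13 17:31 UTC
6·60 + 6 - 510 = -144 min
-144 = -1·1440 + 1296; 1296 = 21·60 + 36 → 21:36, 2022-12-10 - 1 day = 2022-12-09
→ 2022-12-09 21:36 ERC

2022-12-09 21:36 ERC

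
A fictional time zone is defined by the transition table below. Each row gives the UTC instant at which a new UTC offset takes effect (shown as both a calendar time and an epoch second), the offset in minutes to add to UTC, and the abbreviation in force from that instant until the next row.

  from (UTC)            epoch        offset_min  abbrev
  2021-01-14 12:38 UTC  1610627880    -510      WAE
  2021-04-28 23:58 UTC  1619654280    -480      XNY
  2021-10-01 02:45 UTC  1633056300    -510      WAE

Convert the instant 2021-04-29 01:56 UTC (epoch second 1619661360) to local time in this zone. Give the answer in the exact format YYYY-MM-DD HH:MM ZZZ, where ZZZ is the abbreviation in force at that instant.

Query: 2021-04-29 01:56 UTC
Rule 2/3 (XNY, -08:00): 2021-04-28 23:58 UTC ≤ query < 2021-10-01 02:45 UTC
1·60 + 56 - 480 = -364 min
-364 = -1·1440 + 1076; 1076 = 17·60 + 56 → 17:56, 2021-04-29 - 1 day = 2021-04-28
→ 2021-04-28 17:56 XNY

2021-04-28 17:56 XNY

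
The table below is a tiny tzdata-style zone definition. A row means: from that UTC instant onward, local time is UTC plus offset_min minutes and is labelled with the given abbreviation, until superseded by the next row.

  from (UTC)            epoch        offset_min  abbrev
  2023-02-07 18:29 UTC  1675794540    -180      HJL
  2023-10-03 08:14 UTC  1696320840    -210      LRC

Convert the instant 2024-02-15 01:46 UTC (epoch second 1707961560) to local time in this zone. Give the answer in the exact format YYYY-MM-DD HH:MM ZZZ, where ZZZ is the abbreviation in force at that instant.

2024-02-14 22:16 LRC

Query: 2024-02-15 01:46 UTC
Rule 2/2 (LRC, -03:30): 2023-10-03 08:14 UTC ≤ query < +∞
1·60 + 46 - 210 = -104 min
-104 = -1·1440 + 1336; 1336 = 22·60 + 16 → 22:16, 2024-02-15 - 1 day = 2024-02-14
→ 2024-02-14 22:16 LRC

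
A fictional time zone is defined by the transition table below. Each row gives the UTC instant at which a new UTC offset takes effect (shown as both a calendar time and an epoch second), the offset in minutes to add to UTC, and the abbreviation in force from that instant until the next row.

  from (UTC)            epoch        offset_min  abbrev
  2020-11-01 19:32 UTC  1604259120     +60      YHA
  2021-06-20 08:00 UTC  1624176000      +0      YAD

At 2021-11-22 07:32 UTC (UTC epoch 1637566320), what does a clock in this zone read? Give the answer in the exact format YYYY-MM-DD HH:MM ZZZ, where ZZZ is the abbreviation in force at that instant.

Query: 2021-11-22 07:32 UTC
Rule 2/2 (YAD, +00:00): 2021-06-20 08:00 UTC ≤ query < +∞
7·60 + 32 + 0 = 452 min
452 = 0·1440 + 452; 452 = 7·60 + 32 → 07:32, same day
→ 2021-11-22 07:32 YAD

2021-11-22 07:32 YAD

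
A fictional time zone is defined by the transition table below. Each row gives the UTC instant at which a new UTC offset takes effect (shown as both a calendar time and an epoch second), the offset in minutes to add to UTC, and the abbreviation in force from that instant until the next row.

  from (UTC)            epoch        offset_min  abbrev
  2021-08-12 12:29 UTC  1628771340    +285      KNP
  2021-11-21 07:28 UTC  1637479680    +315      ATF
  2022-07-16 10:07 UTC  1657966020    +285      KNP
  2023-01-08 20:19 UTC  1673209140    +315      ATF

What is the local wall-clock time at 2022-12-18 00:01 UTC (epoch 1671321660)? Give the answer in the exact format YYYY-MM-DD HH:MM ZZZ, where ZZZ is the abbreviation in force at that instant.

2022-12-18 04:46 KNP

Query: 2022-12-18 00:01 UTC
Rule 3/4 (KNP, +04:45): 2022-07-16 10:07 UTC ≤ query < 2023-01-08 20:19 UTC
0·60 + 1 + 285 = 286 min
286 = 0·1440 + 286; 286 = 4·60 + 46 → 04:46, same day
→ 2022-12-18 04:46 KNP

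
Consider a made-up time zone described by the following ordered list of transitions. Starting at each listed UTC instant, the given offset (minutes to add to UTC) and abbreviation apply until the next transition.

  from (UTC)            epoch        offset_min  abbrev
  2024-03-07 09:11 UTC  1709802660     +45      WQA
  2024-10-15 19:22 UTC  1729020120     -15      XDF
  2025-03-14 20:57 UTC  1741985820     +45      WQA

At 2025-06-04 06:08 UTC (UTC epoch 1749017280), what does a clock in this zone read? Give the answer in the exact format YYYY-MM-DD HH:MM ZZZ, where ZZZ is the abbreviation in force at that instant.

Query: 2025-06-04 06:08 UTC
Rule 3/3 (WQA, +00:45): 2025-03-14 20:57 UTC ≤ query < +∞
6·60 + 8 + 45 = 413 min
413 = 0·1440 + 413; 413 = 6·60 + 53 → 06:53, same day
→ 2025-06-04 06:53 WQA

2025-06-04 06:53 WQA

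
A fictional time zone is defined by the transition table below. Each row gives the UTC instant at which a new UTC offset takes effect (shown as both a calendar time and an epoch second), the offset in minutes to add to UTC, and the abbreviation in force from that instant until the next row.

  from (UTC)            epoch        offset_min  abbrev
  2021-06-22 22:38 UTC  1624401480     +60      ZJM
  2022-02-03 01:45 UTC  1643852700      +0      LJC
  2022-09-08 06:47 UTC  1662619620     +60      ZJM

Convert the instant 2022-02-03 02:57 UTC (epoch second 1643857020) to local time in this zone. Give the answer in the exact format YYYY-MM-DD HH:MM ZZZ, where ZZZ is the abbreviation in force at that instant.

Query: 2022-02-03 02:57 UTC
Rule 2/3 (LJC, +00:00): 2022-02-03 01:45 UTC ≤ query < 2022-09-08 06:47 UTC
2·60 + 57 + 0 = 177 min
177 = 0·1440 + 177; 177 = 2·60 + 57 → 02:57, same day
→ 2022-02-03 02:57 LJC

2022-02-03 02:57 LJC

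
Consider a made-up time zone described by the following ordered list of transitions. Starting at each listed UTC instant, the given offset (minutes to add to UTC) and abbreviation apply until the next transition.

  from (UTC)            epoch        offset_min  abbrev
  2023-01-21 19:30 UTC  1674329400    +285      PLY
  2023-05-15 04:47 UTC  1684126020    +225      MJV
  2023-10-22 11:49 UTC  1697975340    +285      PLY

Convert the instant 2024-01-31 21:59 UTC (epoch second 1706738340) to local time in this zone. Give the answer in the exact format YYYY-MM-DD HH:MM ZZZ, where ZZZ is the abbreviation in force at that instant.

Query: 2024-01-31 21:59 UTC
Rule 3/3 (PLY, +04:45): 2023-10-22 11:49 UTC ≤ query < +∞
21·60 + 59 + 285 = 1604 min
1604 = 1·1440 + 164; 164 = 2·60 + 44 → 02:44, 2024-01-31 + 1 day = 2024-02-01
→ 2024-02-01 02:44 PLY

2024-02-01 02:44 PLY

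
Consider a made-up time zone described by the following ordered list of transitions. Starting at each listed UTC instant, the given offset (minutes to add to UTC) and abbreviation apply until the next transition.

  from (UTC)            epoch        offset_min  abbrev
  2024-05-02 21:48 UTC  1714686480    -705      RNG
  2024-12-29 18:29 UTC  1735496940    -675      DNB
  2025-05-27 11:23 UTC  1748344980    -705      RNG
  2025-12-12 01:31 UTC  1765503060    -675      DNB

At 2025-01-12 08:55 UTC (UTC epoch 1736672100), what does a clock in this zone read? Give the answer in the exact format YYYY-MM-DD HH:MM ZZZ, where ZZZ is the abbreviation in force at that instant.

Query: 2025-01-12 08:55 UTC
Rule 2/4 (DNB, -11:15): 2024-12-29 18:29 UTC ≤ query < 2025-05-27 11:23 UTC
8·60 + 55 - 675 = -140 min
-140 = -1·1440 + 1300; 1300 = 21·60 + 40 → 21:40, 2025-01-12 - 1 day = 2025-01-11
→ 2025-01-11 21:40 DNB

2025-01-11 21:40 DNB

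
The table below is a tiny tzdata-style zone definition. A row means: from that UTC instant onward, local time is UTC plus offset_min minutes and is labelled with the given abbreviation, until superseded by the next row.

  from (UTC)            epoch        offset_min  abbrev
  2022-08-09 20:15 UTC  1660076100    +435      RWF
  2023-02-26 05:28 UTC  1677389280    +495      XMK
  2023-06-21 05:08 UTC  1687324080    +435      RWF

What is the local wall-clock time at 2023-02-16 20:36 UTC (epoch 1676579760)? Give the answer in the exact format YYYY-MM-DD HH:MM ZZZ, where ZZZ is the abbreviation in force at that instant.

2023-02-17 03:51 RWF

Query: 2023-02-16 20:36 UTC
Rule 1/3 (RWF, +07:15): 2022-08-09 20:15 UTC ≤ query < 2023-02-26 05:28 UTC
20·60 + 36 + 435 = 1671 min
1671 = 1·1440 + 231; 231 = 3·60 + 51 → 03:51, 2023-02-16 + 1 day = 2023-02-17
→ 2023-02-17 03:51 RWF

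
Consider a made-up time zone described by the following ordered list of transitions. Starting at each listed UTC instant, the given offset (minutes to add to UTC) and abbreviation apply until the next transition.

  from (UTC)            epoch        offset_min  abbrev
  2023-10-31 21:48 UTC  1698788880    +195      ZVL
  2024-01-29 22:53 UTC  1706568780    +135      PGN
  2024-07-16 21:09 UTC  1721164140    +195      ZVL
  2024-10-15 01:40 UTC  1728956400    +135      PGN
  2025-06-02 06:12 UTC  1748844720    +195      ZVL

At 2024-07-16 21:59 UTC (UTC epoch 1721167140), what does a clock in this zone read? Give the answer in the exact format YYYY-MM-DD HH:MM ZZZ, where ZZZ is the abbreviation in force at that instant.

2024-07-17 01:14 ZVL

Query: 2024-07-16 21:59 UTC
Rule 3/5 (ZVL, +03:15): 2024-07-16 21:09 UTC ≤ query < 2024-10-15 01:40 UTC
21·60 + 59 + 195 = 1514 min
1514 = 1·1440 + 74; 74 = 1·60 + 14 → 01:14, 2024-07-16 + 1 day = 2024-07-17
→ 2024-07-17 01:14 ZVL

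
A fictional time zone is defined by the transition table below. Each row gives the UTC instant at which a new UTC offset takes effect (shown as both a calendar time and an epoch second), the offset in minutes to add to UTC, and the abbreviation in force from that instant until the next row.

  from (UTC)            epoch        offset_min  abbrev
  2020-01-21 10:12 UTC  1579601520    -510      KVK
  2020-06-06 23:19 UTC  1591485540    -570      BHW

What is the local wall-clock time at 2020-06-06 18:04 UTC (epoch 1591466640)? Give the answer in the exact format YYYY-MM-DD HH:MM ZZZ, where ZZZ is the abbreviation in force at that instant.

2020-06-06 09:34 KVK

Query: 2020-06-06 18:04 UTC
Rule 1/2 (KVK, -08:30): 2020-01-21 10:12 UTC ≤ query < 2020-06-06 23:19 UTC
18·60 + 4 - 510 = 574 min
574 = 0·1440 + 574; 574 = 9·60 + 34 → 09:34, same day
→ 2020-06-06 09:34 KVK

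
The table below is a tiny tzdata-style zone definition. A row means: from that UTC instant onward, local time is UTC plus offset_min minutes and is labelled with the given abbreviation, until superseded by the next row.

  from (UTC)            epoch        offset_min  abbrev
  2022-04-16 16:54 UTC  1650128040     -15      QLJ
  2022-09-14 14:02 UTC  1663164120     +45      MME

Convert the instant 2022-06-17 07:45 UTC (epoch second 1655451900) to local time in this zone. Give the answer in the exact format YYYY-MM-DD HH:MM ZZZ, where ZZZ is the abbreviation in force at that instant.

Query: 2022-06-17 07:45 UTC
Rule 1/2 (QLJ, -00:15): 2022-04-16 16:54 UTC ≤ query < 2022-09-14 14:02 UTC
7·60 + 45 - 15 = 450 min
450 = 0·1440 + 450; 450 = 7·60 + 30 → 07:30, same day
→ 2022-06-17 07:30 QLJ

2022-06-17 07:30 QLJ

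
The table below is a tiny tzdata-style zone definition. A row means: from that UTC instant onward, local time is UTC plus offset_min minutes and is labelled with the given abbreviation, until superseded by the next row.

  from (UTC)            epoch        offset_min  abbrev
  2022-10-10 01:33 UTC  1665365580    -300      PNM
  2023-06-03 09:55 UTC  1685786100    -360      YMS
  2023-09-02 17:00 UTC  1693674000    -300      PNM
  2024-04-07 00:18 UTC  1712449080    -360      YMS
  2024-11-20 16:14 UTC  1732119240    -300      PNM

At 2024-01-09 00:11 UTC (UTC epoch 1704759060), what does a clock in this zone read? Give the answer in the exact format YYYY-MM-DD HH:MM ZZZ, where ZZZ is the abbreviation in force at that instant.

Query: 2024-01-09 00:11 UTC
Rule 3/5 (PNM, -05:00): 2023-09-02 17:00 UTC ≤ query < 2024-04-07 00:18 UTC
0·60 + 11 - 300 = -289 min
-289 = -1·1440 + 1151; 1151 = 19·60 + 11 → 19:11, 2024-01-09 - 1 day = 2024-01-08
→ 2024-01-08 19:11 PNM

2024-01-08 19:11 PNM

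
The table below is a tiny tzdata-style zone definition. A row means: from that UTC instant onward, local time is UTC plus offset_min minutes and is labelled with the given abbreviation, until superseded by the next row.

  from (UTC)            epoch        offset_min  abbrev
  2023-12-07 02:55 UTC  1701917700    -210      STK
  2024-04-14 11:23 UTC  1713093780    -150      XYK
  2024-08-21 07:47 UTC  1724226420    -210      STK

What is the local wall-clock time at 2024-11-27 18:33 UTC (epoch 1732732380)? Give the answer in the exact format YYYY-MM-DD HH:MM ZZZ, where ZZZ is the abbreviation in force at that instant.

2024-11-27 15:03 STK

Query: 2024-11-27 18:33 UTC
Rule 3/3 (STK, -03:30): 2024-08-21 07:47 UTC ≤ query < +∞
18·60 + 33 - 210 = 903 min
903 = 0·1440 + 903; 903 = 15·60 + 3 → 15:03, same day
→ 2024-11-27 15:03 STK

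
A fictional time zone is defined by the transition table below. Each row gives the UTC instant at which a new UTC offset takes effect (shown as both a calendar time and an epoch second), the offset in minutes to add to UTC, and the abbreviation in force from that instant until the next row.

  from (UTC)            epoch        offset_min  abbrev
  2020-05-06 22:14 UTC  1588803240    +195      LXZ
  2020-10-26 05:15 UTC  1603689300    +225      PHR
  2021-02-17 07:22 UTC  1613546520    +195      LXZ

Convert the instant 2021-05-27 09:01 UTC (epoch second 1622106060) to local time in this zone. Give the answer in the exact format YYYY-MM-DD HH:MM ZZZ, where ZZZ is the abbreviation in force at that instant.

Query: 2021-05-27 09:01 UTC
Rule 3/3 (LXZ, +03:15): 2021-02-17 07:22 UTC ≤ query < +∞
9·60 + 1 + 195 = 736 min
736 = 0·1440 + 736; 736 = 12·60 + 16 → 12:16, same day
→ 2021-05-27 12:16 LXZ

2021-05-27 12:16 LXZ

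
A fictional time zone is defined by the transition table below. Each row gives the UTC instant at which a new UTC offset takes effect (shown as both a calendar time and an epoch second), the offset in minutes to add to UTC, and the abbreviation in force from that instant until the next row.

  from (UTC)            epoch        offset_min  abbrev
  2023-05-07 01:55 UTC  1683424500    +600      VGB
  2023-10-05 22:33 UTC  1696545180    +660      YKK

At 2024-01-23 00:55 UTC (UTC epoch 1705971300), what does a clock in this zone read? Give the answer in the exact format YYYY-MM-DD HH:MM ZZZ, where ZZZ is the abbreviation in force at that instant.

Query: 2024-01-23 00:55 UTC
Rule 2/2 (YKK, +11:00): 2023-10-05 22:33 UTC ≤ query < +∞
0·60 + 55 + 660 = 715 min
715 = 0·1440 + 715; 715 = 11·60 + 55 → 11:55, same day
→ 2024-01-23 11:55 YKK

2024-01-23 11:55 YKK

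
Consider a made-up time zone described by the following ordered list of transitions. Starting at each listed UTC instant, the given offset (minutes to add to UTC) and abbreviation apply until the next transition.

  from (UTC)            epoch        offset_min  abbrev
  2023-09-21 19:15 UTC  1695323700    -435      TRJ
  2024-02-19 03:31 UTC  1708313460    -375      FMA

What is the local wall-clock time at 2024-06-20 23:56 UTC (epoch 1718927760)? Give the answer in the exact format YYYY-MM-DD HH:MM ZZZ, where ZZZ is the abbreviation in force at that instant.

2024-06-20 17:41 FMA

Query: 2024-06-20 23:56 UTC
Rule 2/2 (FMA, -06:15): 2024-02-19 03:31 UTC ≤ query < +∞
23·60 + 56 - 375 = 1061 min
1061 = 0·1440 + 1061; 1061 = 17·60 + 41 → 17:41, same day
→ 2024-06-20 17:41 FMA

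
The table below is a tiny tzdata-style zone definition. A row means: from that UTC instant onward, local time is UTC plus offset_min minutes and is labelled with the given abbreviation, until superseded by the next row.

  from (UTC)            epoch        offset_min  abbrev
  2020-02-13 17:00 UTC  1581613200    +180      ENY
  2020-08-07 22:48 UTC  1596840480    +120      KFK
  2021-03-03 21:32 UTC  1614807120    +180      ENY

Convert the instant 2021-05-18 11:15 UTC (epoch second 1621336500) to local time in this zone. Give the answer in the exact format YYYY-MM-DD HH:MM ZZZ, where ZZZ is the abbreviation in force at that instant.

Query: 2021-05-18 11:15 UTC
Rule 3/3 (ENY, +03:00): 2021-03-03 21:32 UTC ≤ query < +∞
11·60 + 15 + 180 = 855 min
855 = 0·1440 + 855; 855 = 14·60 + 15 → 14:15, same day
→ 2021-05-18 14:15 ENY

2021-05-18 14:15 ENY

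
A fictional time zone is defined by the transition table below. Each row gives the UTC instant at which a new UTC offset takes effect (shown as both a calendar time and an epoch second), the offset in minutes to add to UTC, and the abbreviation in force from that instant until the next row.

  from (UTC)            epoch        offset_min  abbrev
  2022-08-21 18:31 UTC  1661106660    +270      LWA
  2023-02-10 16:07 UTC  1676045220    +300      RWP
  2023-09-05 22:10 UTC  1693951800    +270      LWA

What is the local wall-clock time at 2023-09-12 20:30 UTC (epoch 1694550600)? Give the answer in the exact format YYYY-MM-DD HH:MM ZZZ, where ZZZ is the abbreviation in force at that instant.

Query: 2023-09-12 20:30 UTC
Rule 3/3 (LWA, +04:30): 2023-09-05 22:10 UTC ≤ query < +∞
20·60 + 30 + 270 = 1500 min
1500 = 1·1440 + 60; 60 = 1·60 + 0 → 01:00, 2023-09-12 + 1 day = 2023-09-13
→ 2023-09-13 01:00 LWA

2023-09-13 01:00 LWA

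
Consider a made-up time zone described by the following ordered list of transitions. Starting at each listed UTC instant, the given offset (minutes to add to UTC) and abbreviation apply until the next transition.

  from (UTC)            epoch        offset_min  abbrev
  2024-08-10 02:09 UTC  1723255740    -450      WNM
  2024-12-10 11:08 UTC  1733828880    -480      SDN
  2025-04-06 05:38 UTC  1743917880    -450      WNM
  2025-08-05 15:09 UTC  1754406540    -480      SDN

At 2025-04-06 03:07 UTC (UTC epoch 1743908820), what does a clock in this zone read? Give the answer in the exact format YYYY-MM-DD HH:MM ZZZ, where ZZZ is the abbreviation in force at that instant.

2025-04-05 19:07 SDN

Query: 2025-04-06 03:07 UTC
Rule 2/4 (SDN, -08:00): 2024-12-10 11:08 UTC ≤ query < 2025-04-06 05:38 UTC
3·60 + 7 - 480 = -293 min
-293 = -1·1440 + 1147; 1147 = 19·60 + 7 → 19:07, 2025-04-06 - 1 day = 2025-04-05
→ 2025-04-05 19:07 SDN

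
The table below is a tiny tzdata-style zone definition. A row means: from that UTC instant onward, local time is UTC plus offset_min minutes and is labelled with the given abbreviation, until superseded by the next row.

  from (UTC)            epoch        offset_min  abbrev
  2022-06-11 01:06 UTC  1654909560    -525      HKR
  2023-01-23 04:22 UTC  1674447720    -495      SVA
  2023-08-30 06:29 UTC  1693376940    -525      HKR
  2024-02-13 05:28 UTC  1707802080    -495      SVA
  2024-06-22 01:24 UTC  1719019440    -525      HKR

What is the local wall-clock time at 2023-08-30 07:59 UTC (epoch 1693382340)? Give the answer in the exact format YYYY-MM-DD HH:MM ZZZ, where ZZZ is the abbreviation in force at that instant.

2023-08-29 23:14 HKR

Query: 2023-08-30 07:59 UTC
Rule 3/5 (HKR, -08:45): 2023-08-30 06:29 UTC ≤ query < 2024-02-13 05:28 UTC
7·60 + 59 - 525 = -46 min
-46 = -1·1440 + 1394; 1394 = 23·60 + 14 → 23:14, 2023-08-30 - 1 day = 2023-08-29
→ 2023-08-29 23:14 HKR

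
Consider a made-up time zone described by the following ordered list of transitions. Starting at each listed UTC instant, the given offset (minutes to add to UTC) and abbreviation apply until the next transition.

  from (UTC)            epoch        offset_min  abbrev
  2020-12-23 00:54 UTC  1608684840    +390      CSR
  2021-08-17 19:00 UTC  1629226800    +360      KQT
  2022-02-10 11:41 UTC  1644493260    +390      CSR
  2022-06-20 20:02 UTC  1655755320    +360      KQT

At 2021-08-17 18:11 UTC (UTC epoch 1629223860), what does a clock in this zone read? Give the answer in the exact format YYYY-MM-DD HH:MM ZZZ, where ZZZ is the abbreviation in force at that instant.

2021-08-18 00:41 CSR

Query: 2021-08-17 18:11 UTC
Rule 1/4 (CSR, +06:30): 2020-12-23 00:54 UTC ≤ query < 2021-08-17 19:00 UTC
18·60 + 11 + 390 = 1481 min
1481 = 1·1440 + 41; 41 = 0·60 + 41 → 00:41, 2021-08-17 + 1 day = 2021-08-18
→ 2021-08-18 00:41 CSR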